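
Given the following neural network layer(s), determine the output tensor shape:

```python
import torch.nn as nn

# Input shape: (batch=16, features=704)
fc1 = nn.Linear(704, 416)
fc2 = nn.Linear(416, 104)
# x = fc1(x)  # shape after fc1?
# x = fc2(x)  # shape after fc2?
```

Input: (16, 704) -> after fc1: (16, 416) -> Output: (16, 104)

Answer: (16, 104)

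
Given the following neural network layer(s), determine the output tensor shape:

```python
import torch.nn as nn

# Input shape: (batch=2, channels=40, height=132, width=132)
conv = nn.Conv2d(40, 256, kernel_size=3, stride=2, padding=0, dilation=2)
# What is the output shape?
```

Input: (2, 40, 132, 132) -> Output: (2, 256, 64, 64)

Answer: (2, 256, 64, 64)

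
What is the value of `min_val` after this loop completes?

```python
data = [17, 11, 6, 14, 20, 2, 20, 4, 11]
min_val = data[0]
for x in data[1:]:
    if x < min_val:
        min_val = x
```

Minimum of [17, 11, 6, 14, 20, 2, 20, 4, 11]
`min_val` takes the values: 17 → 11 → 6 → 2

Answer: 2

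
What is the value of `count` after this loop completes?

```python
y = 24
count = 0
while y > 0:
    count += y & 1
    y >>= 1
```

Count set bits in 24 (binary: 0b11000)
`count` takes the values: 0 → 1 → 2

Answer: 2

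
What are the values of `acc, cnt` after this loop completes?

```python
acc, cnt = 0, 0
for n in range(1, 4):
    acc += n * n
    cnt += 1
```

Sum of squares and count
`acc, cnt` takes the values: (0, 0) → (1, 0) → (1, 1) → (5, 1) → (5, 2) → (14, 2) → (14, 3)

Answer: 14, 3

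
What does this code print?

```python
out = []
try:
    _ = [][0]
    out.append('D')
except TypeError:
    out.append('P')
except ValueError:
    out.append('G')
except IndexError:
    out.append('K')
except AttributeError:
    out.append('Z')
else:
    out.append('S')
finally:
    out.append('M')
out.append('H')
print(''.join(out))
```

Execution trace: 'K' (except IndexError) → 'M' (finally) → 'H' (after the try/except). Output: KMH

Answer: KMH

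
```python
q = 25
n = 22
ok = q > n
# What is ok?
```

Trace:
`q = 25` → q = 25
`n = 22` → n = 22
`ok = q > n` → ok = True
So ok = True

Answer: True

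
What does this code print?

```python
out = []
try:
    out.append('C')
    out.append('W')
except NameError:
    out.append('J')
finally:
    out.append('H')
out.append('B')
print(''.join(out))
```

Execution trace: 'C' (try body) → 'W' (try body, no exception) → 'H' (finally) → 'B' (after the try/except). Output: CWHB

Answer: CWHB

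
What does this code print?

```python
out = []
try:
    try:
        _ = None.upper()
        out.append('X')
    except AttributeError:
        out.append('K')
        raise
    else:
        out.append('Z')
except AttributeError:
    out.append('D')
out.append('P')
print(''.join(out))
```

Execution trace: 'K' (inner except AttributeError) → 'D' (outer except AttributeError) → 'P' (after the try/except). Output: KDP

Answer: KDP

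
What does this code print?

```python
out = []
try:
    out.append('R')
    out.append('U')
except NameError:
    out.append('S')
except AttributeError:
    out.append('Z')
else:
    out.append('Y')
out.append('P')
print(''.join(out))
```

Execution trace: 'R' (try body) → 'U' (try body, no exception) → 'Y' (else) → 'P' (after the try/except). Output: RUYP

Answer: RUYP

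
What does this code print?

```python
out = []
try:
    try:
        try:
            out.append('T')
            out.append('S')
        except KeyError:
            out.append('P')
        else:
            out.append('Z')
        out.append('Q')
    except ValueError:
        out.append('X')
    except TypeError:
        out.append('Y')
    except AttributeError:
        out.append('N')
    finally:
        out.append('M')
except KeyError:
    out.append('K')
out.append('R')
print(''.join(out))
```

Execution trace: 'T' (inner try body) → 'S' (inner try body, no exception) → 'Z' (inner else) → 'Q' (try body, no exception) → 'M' (finally) → 'R' (after the try/except). Output: TSZQMR

Answer: TSZQMR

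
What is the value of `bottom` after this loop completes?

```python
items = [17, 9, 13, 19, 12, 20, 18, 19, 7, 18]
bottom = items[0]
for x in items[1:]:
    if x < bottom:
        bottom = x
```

Minimum of [17, 9, 13, 19, 12, 20, 18, 19, 7, 18]
`bottom` takes the values: 17 → 9 → 7

Answer: 7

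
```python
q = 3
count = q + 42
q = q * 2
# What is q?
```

Trace:
`q = 3` → q = 3
`count = q + 42` → count = 45
`q = q * 2` → q = 6
So q = 6

Answer: 6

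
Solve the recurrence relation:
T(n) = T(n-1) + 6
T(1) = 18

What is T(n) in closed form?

Unrolling: T(n) = T(1) + 6·(n-1) = 18 + 6(n-1) = 6n + 12.

Answer: T(n) = 6n + 12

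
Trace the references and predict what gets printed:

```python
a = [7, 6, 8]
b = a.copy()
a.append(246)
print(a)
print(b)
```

Key concept: list.copy() creates independent copy.
Step by step:
`a = [7, 6, 8]` → a = [7, 6, 8]
`b = a.copy()` → b = [7, 6, 8]
`a.append(246)` → a = [7, 6, 8, 246]
`print(a)` → prints [7, 6, 8, 246]
`print(b)` → prints [7, 6, 8]

Answer:
[7, 6, 8, 246]
[7, 6, 8]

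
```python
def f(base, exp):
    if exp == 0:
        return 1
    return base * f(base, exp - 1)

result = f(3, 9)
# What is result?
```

f(3, 9) = 3 * 3 * 3 * 3 * 3 * 3 * 3 * 3 * 3 = 19683

Answer: 19683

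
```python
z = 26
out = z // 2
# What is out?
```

Trace:
`z = 26` → z = 26
`out = z // 2` → out = 13
So out = 13

Answer: 13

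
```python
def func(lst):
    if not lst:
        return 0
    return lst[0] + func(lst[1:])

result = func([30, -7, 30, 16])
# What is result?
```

30 + (-7) + 30 + 16 + 0 = 69

Answer: 69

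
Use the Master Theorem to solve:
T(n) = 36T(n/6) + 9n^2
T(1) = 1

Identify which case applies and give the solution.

a=36, b=6, f(n)=9n^2. log_6(36) = 2. Since c=2 = 2, Case 2 applies: T(n) = Θ(n^log_b(a) · log n) = O(n^2 log n).

Answer: O(n^2 log n) - Case 2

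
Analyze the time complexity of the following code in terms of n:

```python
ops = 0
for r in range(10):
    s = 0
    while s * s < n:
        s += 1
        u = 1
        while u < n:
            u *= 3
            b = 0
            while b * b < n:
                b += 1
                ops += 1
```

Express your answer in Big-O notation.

Each loop level contributes: 1 × √n × log n × √n. Multiplying the contributions gives O(n log n).

Answer: O(n log n)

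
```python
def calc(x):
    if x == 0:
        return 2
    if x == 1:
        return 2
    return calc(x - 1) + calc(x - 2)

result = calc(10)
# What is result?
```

Build up from base cases: calc(0)=2, calc(1)=2, calc(2)=4, calc(3)=6, calc(4)=10, calc(5)=16, calc(6)=26, ..., calc(10)=178

Answer: 178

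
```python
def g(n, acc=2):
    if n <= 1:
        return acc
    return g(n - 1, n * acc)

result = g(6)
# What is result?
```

Accumulator trace (n, acc): (6, 2) -> (5, 12) -> (4, 60) -> (3, 240) -> (2, 720) -> (1, 1440) -> return 1440

Answer: 1440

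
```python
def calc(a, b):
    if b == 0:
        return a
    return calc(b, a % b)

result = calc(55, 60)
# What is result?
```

calc(55, 60) -> calc(60, 55) -> calc(55, 5) -> calc(5, 0) -> 5

Answer: 5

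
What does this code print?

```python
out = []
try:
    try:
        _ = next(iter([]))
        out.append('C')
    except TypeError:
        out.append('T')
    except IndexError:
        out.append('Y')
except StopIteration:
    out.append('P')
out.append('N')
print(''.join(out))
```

Execution trace: 'P' (outer except StopIteration) → 'N' (after the try/except). Output: PN

Answer: PN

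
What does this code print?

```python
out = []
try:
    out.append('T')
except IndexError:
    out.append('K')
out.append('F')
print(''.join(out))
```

Execution trace: 'T' (try body, no exception) → 'F' (after the try/except). Output: TF

Answer: TF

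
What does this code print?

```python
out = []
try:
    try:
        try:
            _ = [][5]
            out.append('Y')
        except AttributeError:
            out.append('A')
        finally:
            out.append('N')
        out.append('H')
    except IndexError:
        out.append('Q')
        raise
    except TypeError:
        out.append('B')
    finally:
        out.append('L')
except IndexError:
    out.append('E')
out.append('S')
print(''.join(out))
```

Execution trace: 'N' (inner finally) → 'Q' (except IndexError) → 'L' (finally) → 'E' (outer except IndexError) → 'S' (after the try/except). Output: NQLES

Answer: NQLES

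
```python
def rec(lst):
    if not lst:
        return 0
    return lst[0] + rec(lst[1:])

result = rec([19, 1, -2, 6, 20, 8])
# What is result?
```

19 + 1 + (-2) + 6 + 20 + 8 + 0 = 52

Answer: 52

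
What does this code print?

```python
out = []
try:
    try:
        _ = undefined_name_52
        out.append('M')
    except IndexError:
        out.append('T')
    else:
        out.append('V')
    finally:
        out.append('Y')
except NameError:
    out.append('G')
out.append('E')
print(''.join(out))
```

Execution trace: 'Y' (finally) → 'G' (outer except NameError) → 'E' (after the try/except). Output: YGE

Answer: YGE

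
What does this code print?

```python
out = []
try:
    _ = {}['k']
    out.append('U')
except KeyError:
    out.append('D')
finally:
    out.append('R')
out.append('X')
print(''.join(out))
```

Execution trace: 'D' (except KeyError) → 'R' (finally) → 'X' (after the try/except). Output: DRX

Answer: DRX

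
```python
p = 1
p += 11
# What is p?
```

Trace:
`p = 1` → p = 1
`p += 11` → p = 12
So p = 12

Answer: 12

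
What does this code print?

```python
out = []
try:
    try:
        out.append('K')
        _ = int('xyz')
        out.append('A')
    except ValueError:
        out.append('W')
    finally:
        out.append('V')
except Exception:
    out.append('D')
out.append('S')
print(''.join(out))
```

Execution trace: 'K' (inner try body) → 'W' (inner except ValueError) → 'V' (inner finally) → 'S' (after the try/except). Output: KWVS

Answer: KWVS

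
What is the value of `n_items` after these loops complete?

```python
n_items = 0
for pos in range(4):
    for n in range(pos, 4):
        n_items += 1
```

Upper triangle: 4 + 3 + ... + 1
`n_items` takes the values: 0 → 1 → 2 → 3 → 4 → 5 → 6 → 7 → 8 → 9 → 10

Answer: 10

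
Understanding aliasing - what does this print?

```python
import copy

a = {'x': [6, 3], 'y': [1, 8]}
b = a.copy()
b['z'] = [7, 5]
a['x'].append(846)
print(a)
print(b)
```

Key concept: shallow copy of dict with mutable values.
Step by step:
`a = {'x': [6, 3], 'y': [1, 8]}` → a = {'x': [6, 3], 'y': [1, 8]}
`b = a.copy()` → b = {'x': [6, 3], 'y': [1, 8]}
`b['z'] = [7, 5]` → b = {'x': [6, 3], 'y': [1, 8], 'z': [7, 5]}
`a['x'].append(846)` → a = {'x': [6, 3, 846], 'y': [1, 8]}; b = {'x': [6, 3, 846], 'y': [1, 8], 'z': [7, 5]}
`print(a)` → prints {'x': [6, 3, 846], 'y': [1, 8]}
`print(b)` → prints {'x': [6, 3, 846], 'y': [1, 8], 'z': [7, 5]}

Answer:
{'x': [6, 3, 846], 'y': [1, 8]}
{'x': [6, 3, 846], 'y': [1, 8], 'z': [7, 5]}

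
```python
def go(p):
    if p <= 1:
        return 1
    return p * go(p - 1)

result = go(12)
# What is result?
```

go(12) = 12 * 11 * 10 * 9 * 8 * 7 * 6 * 5 * 4 * 3 * 2 * 1 = 479001600

Answer: 479001600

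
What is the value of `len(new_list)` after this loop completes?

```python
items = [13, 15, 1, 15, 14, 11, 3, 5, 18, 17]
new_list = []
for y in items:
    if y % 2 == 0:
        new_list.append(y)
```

Count even numbers in [13, 15, 1, 15, 14, 11, 3, 5, 18, 17]
`new_list` takes the values: [] → [14] → [14, 18]
So `len(new_list)` = 2

Answer: 2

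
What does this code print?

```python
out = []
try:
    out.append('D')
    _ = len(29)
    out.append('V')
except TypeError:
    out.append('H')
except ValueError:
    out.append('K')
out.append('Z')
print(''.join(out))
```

Execution trace: 'D' (try body) → 'H' (except TypeError) → 'Z' (after the try/except). Output: DHZ

Answer: DHZ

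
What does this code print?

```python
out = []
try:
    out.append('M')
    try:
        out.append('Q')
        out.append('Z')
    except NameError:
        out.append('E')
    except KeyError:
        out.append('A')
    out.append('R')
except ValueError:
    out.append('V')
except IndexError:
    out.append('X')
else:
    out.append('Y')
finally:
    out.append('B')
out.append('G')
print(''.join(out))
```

Execution trace: 'M' (try body) → 'Q' (inner try body) → 'Z' (inner try body, no exception) → 'R' (try body, no exception) → 'Y' (else) → 'B' (finally) → 'G' (after the try/except). Output: MQZRYBG

Answer: MQZRYBG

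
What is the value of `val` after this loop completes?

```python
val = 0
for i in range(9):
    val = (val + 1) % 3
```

Increment mod 3, 9 times = 0
`val` takes the values: 0 → 1 → 2 → 0 → 1 → 2 → 0 → 1 → 2 → 0

Answer: 0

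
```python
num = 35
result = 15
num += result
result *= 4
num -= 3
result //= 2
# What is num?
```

Trace:
`num = 35` → num = 35
`result = 15` → result = 15
`num += result` → num = 50
`result *= 4` → result = 60
`num -= 3` → num = 47
`result //= 2` → result = 30
So num = 47

Answer: 47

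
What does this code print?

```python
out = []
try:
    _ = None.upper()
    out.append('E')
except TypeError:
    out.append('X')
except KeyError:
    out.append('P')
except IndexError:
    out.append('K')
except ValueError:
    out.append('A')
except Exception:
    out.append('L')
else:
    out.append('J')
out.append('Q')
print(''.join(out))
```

Execution trace: 'L' (except Exception) → 'Q' (after the try/except). Output: LQ

Answer: LQ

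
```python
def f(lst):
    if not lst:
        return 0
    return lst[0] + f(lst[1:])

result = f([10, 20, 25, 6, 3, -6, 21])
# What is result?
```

10 + 20 + 25 + 6 + 3 + (-6) + 21 + 0 = 79

Answer: 79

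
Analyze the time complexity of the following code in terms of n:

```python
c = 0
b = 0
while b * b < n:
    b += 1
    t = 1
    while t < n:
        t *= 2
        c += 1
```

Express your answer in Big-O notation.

Each loop level contributes: √n × log n. Multiplying the contributions gives O(√n log n).

Answer: O(√n log n)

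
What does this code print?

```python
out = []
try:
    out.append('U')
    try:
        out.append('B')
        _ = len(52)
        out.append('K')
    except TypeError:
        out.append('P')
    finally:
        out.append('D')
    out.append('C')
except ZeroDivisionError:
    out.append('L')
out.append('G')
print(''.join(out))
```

Execution trace: 'U' (try body) → 'B' (inner try body) → 'P' (inner except TypeError) → 'D' (inner finally) → 'C' (try body, no exception) → 'G' (after the try/except). Output: UBPDCG

Answer: UBPDCG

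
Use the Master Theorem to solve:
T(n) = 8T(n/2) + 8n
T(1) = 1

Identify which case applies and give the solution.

a=8, b=2, f(n)=8n. log_2(8) = 3. Since c=1 < 3, Case 1 applies: T(n) = Θ(n^log_b(a)) = O(n^3).

Answer: O(n^3) - Case 1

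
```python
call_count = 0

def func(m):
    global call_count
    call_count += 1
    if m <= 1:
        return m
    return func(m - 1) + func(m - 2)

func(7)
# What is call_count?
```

Calls(m) = 1 + Calls(m-1) + Calls(m-2); Calls(0)=Calls(1)=1. For m=7 this gives 41.

Answer: 41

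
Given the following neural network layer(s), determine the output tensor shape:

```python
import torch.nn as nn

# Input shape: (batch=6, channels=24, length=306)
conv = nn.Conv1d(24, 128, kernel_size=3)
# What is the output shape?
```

Input: (6, 24, 306) -> Output: (6, 128, 304)

Answer: (6, 128, 304)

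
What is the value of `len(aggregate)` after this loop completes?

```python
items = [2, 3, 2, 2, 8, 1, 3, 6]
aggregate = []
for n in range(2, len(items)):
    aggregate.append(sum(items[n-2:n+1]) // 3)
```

Number of 3-element averages
`aggregate` takes the values: [] → [2] → [2, 2] → [2, 2, 4] → [2, 2, 4, 3] → [2, 2, 4, 3, 4] → [2, 2, 4, 3, 4, 3]
So `len(aggregate)` = 6

Answer: 6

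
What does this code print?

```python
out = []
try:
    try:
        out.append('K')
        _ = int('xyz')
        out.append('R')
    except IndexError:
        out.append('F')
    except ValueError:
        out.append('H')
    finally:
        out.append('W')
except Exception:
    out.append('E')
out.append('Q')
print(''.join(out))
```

Execution trace: 'K' (inner try body) → 'H' (inner except ValueError) → 'W' (inner finally) → 'Q' (after the try/except). Output: KHWQ

Answer: KHWQ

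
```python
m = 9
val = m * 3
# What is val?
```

Trace:
`m = 9` → m = 9
`val = m * 3` → val = 27
So val = 27

Answer: 27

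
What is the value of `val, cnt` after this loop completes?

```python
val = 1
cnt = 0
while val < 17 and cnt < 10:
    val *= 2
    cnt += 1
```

Double until >= 17 or 10 iterations
`val, cnt` takes the values: (1, 0) → (2, 0) → (2, 1) → (4, 1) → (4, 2) → (8, 2) → (8, 3) → (16, 3) → (16, 4) → (32, 4) → (32, 5)

Answer: 32, 5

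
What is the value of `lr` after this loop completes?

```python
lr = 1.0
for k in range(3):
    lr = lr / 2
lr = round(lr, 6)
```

Halving LR 3 times: 1 / 2^3
`lr` takes the values: 1.0 → 0.5 → 0.25 → 0.125

Answer: 0.125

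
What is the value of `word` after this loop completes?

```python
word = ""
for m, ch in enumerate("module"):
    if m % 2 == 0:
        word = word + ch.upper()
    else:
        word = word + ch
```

Uppercase even positions in 'module'
`word` takes the values: "" → "M" → "Mo" → "MoD" → "MoDu" → "MoDuL" → "MoDuLe"

Answer: "MoDuLe"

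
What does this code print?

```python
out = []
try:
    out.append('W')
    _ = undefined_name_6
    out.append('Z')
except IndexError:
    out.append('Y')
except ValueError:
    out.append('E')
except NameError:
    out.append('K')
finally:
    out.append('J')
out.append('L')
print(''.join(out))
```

Execution trace: 'W' (try body) → 'K' (except NameError) → 'J' (finally) → 'L' (after the try/except). Output: WKJL

Answer: WKJL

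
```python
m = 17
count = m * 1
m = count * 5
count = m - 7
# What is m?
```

Trace:
`m = 17` → m = 17
`count = m * 1` → count = 17
`m = count * 5` → m = 85
`count = m - 7` → count = 78
So m = 85

Answer: 85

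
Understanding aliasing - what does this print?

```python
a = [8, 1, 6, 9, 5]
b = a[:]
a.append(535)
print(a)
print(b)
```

Key concept: slice [:] creates copy.
Step by step:
`a = [8, 1, 6, 9, 5]` → a = [8, 1, 6, 9, 5]
`b = a[:]` → b = [8, 1, 6, 9, 5]
`a.append(535)` → a = [8, 1, 6, 9, 5, 535]
`print(a)` → prints [8, 1, 6, 9, 5, 535]
`print(b)` → prints [8, 1, 6, 9, 5]

Answer:
[8, 1, 6, 9, 5, 535]
[8, 1, 6, 9, 5]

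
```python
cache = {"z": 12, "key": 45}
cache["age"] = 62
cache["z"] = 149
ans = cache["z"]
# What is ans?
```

Trace:
`cache = {"z": 12, "key": 45}` → cache = {'z': 12, 'key': 45}
`cache["age"] = 62` → cache = {'z': 12, 'key': 45, 'age': 62}
`cache["z"] = 149` → cache = {'z': 149, 'key': 45, 'age': 62}
`ans = cache["z"]` → ans = 149
So ans = 149

Answer: 149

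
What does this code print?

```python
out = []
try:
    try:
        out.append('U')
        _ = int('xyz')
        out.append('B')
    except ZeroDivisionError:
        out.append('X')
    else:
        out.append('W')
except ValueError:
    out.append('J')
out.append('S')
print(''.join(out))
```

Execution trace: 'U' (try body) → 'J' (outer except ValueError) → 'S' (after the try/except). Output: UJS

Answer: UJS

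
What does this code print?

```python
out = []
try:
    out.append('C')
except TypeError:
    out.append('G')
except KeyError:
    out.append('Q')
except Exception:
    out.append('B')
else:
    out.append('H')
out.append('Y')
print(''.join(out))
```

Execution trace: 'C' (try body, no exception) → 'H' (else) → 'Y' (after the try/except). Output: CHY

Answer: CHY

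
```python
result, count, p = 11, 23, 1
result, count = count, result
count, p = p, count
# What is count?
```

Trace:
`result, count, p = 11, 23, 1` → result = 11; count = 23; p = 1
`result, count = count, result` → result = 23; count = 11
`count, p = p, count` → count = 1; p = 11
So count = 1

Answer: 1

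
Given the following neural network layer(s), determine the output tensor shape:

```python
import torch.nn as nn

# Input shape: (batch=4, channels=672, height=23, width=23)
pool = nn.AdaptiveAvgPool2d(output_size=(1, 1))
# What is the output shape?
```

Input: (4, 672, 23, 23) -> Output: (4, 672, 1, 1)

Answer: (4, 672, 1, 1)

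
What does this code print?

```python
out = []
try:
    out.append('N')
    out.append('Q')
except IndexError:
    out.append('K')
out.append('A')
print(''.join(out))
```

Execution trace: 'N' (try body) → 'Q' (try body, no exception) → 'A' (after the try/except). Output: NQA

Answer: NQA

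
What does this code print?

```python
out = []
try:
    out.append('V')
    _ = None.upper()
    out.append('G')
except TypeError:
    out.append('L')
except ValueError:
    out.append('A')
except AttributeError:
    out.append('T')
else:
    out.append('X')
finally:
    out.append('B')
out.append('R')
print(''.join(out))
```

Execution trace: 'V' (try body) → 'T' (except AttributeError) → 'B' (finally) → 'R' (after the try/except). Output: VTBR

Answer: VTBR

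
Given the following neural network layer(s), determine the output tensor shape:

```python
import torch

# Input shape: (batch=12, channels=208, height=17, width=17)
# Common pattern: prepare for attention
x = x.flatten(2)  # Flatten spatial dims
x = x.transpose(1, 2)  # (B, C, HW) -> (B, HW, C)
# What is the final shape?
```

Input: (12, 208, 17, 17) -> after flatten(2): (12, 208, 289) -> Output: (12, 289, 208)

Answer: (12, 289, 208)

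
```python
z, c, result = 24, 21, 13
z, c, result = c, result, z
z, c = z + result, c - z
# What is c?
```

Trace:
`z, c, result = 24, 21, 13` → z = 24; c = 21; result = 13
`z, c, result = c, result, z` → z = 21; c = 13; result = 24
`z, c = z + result, c - z` → z = 45; c = -8
So c = -8

Answer: -8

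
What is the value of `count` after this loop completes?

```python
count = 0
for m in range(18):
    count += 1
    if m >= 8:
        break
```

Loop breaks when m reaches 8, count is 9
`count` takes the values: 0 → 1 → 2 → 3 → 4 → 5 → 6 → 7 → 8 → 9

Answer: 9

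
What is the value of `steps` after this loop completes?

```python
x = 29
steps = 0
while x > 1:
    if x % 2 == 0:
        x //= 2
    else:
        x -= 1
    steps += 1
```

Steps to reduce 29 to 1
`steps` takes the values: 0 → 1 → 2 → 3 → 4 → 5 → 6 → 7

Answer: 7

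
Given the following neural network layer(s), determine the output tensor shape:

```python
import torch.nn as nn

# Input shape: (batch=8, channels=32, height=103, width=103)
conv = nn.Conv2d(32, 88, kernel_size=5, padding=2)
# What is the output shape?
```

Input: (8, 32, 103, 103) -> Output: (8, 88, 103, 103)

Answer: (8, 88, 103, 103)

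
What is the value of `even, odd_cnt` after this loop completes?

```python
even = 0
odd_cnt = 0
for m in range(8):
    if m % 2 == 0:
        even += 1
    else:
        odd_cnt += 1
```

Count evens and odds in range(8)
`even, odd_cnt` takes the values: (0, 0) → (1, 0) → (1, 1) → (2, 1) → (2, 2) → (3, 2) → (3, 3) → (4, 3) → (4, 4)

Answer: 4, 4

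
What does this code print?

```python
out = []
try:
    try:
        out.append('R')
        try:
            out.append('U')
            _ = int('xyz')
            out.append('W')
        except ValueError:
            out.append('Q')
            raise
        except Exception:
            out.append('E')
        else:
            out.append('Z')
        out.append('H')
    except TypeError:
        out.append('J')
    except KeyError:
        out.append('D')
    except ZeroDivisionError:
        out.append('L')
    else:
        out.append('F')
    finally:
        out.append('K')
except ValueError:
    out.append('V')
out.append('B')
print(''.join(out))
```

Execution trace: 'R' (try body) → 'U' (inner try body) → 'Q' (inner except ValueError) → 'K' (finally) → 'V' (outer except ValueError) → 'B' (after the try/except). Output: RUQKVB

Answer: RUQKVB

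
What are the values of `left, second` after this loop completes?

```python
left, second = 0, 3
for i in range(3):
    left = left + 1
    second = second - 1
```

left goes 0→3, second goes 3→0
`left, second` takes the values: (0, 3) → (1, 3) → (1, 2) → (2, 2) → (2, 1) → (3, 1) → (3, 0)

Answer: 3, 0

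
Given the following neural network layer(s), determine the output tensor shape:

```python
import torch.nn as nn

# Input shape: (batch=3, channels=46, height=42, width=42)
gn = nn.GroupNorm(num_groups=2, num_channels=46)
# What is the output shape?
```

Input: (3, 46, 42, 42) -> Output: (3, 46, 42, 42)

Answer: (3, 46, 42, 42)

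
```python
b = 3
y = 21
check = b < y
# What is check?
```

Trace:
`b = 3` → b = 3
`y = 21` → y = 21
`check = b < y` → check = True
So check = True

Answer: True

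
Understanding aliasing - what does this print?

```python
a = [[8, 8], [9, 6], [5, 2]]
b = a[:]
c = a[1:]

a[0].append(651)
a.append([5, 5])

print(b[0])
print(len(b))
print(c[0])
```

Key concept: slice with nested mutation.
Step by step:
`a = [[8, 8], [9, 6], [5, 2]]` → a = [[8, 8], [9, 6], [5, 2]]
`b = a[:]` → b = [[8, 8], [9, 6], [5, 2]]
`c = a[1:]` → c = [[9, 6], [5, 2]]
`a[0].append(651)` → a = [[8, 8, 651], [9, 6], [5, 2]]; b = [[8, 8, 651], [9, 6], [5, 2]]
`a.append([5, 5])` → a = [[8, 8, 651], [9, 6], [5, 2], [5, 5]]
`print(b[0])` → prints [8, 8, 651]
`print(len(b))` → prints 3
`print(c[0])` → prints [9, 6]

Answer:
[8, 8, 651]
3
[9, 6]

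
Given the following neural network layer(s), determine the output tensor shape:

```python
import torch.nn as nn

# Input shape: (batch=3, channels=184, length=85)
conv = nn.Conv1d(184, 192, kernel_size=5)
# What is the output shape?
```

Input: (3, 184, 85) -> Output: (3, 192, 81)

Answer: (3, 192, 81)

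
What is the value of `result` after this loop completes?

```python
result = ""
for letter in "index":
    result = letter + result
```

Reverse 'index'
`result` takes the values: "" → "i" → "ni" → "dni" → "edni" → "xedni"

Answer: "xedni"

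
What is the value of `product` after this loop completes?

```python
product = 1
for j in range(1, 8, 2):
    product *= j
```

Product of 1, 3, 5, ... up to 7
`product` takes the values: 1 → 3 → 15 → 105

Answer: 105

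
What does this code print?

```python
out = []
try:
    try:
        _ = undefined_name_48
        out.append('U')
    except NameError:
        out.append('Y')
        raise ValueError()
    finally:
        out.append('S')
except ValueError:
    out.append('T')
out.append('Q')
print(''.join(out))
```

Execution trace: 'Y' (except NameError) → 'S' (finally) → 'T' (outer except ValueError) → 'Q' (after the try/except). Output: YSTQ

Answer: YSTQ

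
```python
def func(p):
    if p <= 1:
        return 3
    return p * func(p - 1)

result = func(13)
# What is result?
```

func(13) = 13 * 12 * 11 * 10 * 9 * 8 * 7 * 6 * 5 * 4 * 3 * 2 * 3 = 18681062400

Answer: 18681062400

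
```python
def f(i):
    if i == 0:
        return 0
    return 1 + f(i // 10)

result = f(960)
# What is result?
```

Count of digits of 960: 3

Answer: 3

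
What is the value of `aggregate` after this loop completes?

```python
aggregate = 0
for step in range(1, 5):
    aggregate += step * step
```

Sum of squares 1² to 4² = 30
`aggregate` takes the values: 0 → 1 → 5 → 14 → 30

Answer: 30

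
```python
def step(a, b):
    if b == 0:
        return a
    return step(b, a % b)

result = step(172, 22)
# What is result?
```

step(172, 22) -> step(22, 18) -> step(18, 4) -> step(4, 2) -> step(2, 0) -> 2

Answer: 2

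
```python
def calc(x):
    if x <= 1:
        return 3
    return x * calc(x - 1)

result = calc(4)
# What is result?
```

calc(4) = 4 * 3 * 2 * 3 = 72

Answer: 72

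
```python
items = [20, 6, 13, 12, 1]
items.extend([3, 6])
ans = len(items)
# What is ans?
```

Trace:
`items = [20, 6, 13, 12, 1]` → items = [20, 6, 13, 12, 1]
`items.extend([3, 6])` → items = [20, 6, 13, 12, 1, 3, 6]
`ans = len(items)` → ans = 7
So ans = 7

Answer: 7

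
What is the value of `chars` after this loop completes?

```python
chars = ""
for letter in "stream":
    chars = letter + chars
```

Reverse 'stream'
`chars` takes the values: "" → "s" → "ts" → "rts" → "erts" → "aerts" → "maerts"

Answer: "maerts"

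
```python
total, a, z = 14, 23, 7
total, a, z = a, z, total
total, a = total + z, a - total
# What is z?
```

Trace:
`total, a, z = 14, 23, 7` → total = 14; a = 23; z = 7
`total, a, z = a, z, total` → total = 23; a = 7; z = 14
`total, a = total + z, a - total` → total = 37; a = -16
So z = 14

Answer: 14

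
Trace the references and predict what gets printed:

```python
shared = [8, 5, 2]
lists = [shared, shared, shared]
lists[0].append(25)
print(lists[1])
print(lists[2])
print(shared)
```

Key concept: list of same reference.
Step by step:
`shared = [8, 5, 2]` → shared = [8, 5, 2]
`lists = [shared, shared, shared]` → lists = [[8, 5, 2], [8, 5, 2], [8, 5, 2]]
`lists[0].append(25)` → shared = [8, 5, 2, 25]; lists = [[8, 5, 2, 25], [8, 5, 2, 25], [8, 5, 2, 25]]
`print(lists[1])` → prints [8, 5, 2, 25]
`print(lists[2])` → prints [8, 5, 2, 25]
`print(shared)` → prints [8, 5, 2, 25]

Answer:
[8, 5, 2, 25]
[8, 5, 2, 25]
[8, 5, 2, 25]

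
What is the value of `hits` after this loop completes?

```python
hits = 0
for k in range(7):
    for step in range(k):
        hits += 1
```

Triangle number: 0+1+2+...+6
`hits` takes the values: 0 → 1 → 2 → 3 → 4 → 5 → 6 → 7 → 8 → 9 → 10 → 11 → 12 → 13 → 14 → 15 → 16 → 17 → 18 → 19 → 20 → 21

Answer: 21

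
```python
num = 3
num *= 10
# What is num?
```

Trace:
`num = 3` → num = 3
`num *= 10` → num = 30
So num = 30

Answer: 30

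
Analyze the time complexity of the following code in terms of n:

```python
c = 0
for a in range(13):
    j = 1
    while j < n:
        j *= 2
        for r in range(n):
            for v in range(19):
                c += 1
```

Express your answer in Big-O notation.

Each loop level contributes: 1 × log n × n × 1. Multiplying the contributions gives O(n log n).

Answer: O(n log n)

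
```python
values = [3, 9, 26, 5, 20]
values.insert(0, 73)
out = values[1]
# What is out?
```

Trace:
`values = [3, 9, 26, 5, 20]` → values = [3, 9, 26, 5, 20]
`values.insert(0, 73)` → values = [73, 3, 9, 26, 5, 20]
`out = values[1]` → out = 3
So out = 3

Answer: 3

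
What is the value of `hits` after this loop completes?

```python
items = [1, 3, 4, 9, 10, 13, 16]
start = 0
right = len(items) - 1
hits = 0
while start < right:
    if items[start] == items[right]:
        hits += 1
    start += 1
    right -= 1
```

Count matching pairs from ends
`hits` takes the values: 0

Answer: 0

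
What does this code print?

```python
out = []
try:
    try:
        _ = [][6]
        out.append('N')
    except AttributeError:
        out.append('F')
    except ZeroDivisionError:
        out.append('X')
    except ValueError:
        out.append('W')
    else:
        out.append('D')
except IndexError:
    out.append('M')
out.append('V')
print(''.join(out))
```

Execution trace: 'M' (outer except IndexError) → 'V' (after the try/except). Output: MV

Answer: MV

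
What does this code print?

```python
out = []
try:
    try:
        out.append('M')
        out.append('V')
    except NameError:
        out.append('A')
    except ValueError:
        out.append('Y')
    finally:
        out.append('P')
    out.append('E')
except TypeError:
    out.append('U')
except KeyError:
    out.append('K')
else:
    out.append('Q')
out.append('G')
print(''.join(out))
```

Execution trace: 'M' (inner try body) → 'V' (inner try body, no exception) → 'P' (inner finally) → 'E' (try body, no exception) → 'Q' (else) → 'G' (after the try/except). Output: MVPEQG

Answer: MVPEQG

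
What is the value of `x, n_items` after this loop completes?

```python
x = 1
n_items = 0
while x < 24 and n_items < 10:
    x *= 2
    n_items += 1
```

Double until >= 24 or 10 iterations
`x, n_items` takes the values: (1, 0) → (2, 0) → (2, 1) → (4, 1) → (4, 2) → (8, 2) → (8, 3) → (16, 3) → (16, 4) → (32, 4) → (32, 5)

Answer: 32, 5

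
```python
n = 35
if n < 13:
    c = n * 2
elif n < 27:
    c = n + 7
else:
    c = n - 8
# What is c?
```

Trace:
`n = 35` → n = 35
`if n < 13: ...` → n < 13 is False, n < 27 is False, take else branch → c = 27
So c = 27

Answer: 27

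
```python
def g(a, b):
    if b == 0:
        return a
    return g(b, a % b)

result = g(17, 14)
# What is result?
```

g(17, 14) -> g(14, 3) -> g(3, 2) -> g(2, 1) -> g(1, 0) -> 1

Answer: 1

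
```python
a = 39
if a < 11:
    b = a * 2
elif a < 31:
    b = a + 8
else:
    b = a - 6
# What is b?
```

Trace:
`a = 39` → a = 39
`if a < 11: ...` → a < 11 is False, a < 31 is False, take else branch → b = 33
So b = 33

Answer: 33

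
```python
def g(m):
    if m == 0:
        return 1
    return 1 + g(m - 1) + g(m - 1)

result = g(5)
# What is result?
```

g(m) = 1 + 2·g(m-1), g(0)=1. Closed form: (1+1)·2^5 - 1 = 63.

Answer: 63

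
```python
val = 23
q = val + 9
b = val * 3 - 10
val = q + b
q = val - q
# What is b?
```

Trace:
`val = 23` → val = 23
`q = val + 9` → q = 32
`b = val * 3 - 10` → b = 59
`val = q + b` → val = 91
`q = val - q` → q = 59
So b = 59

Answer: 59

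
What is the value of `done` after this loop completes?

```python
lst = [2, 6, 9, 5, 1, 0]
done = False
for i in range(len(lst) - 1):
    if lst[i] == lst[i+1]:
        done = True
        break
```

Check consecutive duplicates in [2, 6, 9, 5, 1, 0]
`done` takes the values: False

Answer: False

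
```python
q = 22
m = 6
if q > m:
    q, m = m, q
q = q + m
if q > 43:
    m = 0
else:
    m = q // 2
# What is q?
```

Trace:
`q = 22` → q = 22
`m = 6` → m = 6
`if q > m: ...` → q > m is True → q = 6; m = 22
`q = q + m` → q = 28
`if q > 43: ...` → q > 43 is False, take else branch → m = 14
So q = 28

Answer: 28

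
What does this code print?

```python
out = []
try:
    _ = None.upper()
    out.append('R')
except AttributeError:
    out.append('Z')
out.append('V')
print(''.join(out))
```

Execution trace: 'Z' (except AttributeError) → 'V' (after the try/except). Output: ZV

Answer: ZV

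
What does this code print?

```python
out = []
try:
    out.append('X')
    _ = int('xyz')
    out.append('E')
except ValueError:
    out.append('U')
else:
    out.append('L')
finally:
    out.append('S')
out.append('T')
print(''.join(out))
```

Execution trace: 'X' (try body) → 'U' (except ValueError) → 'S' (finally) → 'T' (after the try/except). Output: XUST

Answer: XUST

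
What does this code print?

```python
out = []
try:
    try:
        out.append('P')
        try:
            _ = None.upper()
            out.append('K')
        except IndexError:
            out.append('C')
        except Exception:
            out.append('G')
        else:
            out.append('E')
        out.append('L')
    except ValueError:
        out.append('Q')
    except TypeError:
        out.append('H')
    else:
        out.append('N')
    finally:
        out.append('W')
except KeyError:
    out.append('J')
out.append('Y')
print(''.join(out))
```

Execution trace: 'P' (try body) → 'G' (inner except Exception) → 'L' (try body, no exception) → 'N' (else) → 'W' (finally) → 'Y' (after the try/except). Output: PGLNWY

Answer: PGLNWY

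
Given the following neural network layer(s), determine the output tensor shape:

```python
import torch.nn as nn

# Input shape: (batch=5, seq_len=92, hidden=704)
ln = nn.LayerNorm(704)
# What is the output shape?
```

Input: (5, 92, 704) -> Output: (5, 92, 704)

Answer: (5, 92, 704)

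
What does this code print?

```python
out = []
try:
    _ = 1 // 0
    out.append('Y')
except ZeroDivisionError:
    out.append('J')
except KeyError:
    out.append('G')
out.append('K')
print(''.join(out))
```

Execution trace: 'J' (except ZeroDivisionError) → 'K' (after the try/except). Output: JK

Answer: JK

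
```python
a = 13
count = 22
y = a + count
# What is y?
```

Trace:
`a = 13` → a = 13
`count = 22` → count = 22
`y = a + count` → y = 35
So y = 35

Answer: 35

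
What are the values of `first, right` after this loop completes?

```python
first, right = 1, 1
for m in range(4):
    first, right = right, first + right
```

Fibonacci: after 4 iterations
`first, right` takes the values: (1, 1) → (1, 2) → (2, 3) → (3, 5) → (5, 8)

Answer: 5, 8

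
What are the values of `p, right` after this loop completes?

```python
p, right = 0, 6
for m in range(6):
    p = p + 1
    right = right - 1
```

p goes 0→6, right goes 6→0
`p, right` takes the values: (0, 6) → (1, 6) → (1, 5) → (2, 5) → (2, 4) → (3, 4) → (3, 3) → (4, 3) → (4, 2) → (5, 2) → (5, 1) → (6, 1) → (6, 0)

Answer: 6, 0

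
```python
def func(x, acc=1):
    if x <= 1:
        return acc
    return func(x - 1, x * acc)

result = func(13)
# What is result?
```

Accumulator trace (n, acc): (13, 1) -> (12, 13) -> (11, 156) -> (10, 1716) -> (9, 17160) -> (8, 154440) -> (7, 1235520) -> (6, 8648640) -> (5, 51891840) -> (4, 259459200) -> (3, 1037836800) -> (2, 3113510400) -> (1, 6227020800) -> return 6227020800

Answer: 6227020800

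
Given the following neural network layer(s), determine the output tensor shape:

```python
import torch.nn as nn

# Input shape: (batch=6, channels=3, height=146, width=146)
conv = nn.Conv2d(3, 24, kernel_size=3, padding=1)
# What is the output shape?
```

Input: (6, 3, 146, 146) -> Output: (6, 24, 146, 146)

Answer: (6, 24, 146, 146)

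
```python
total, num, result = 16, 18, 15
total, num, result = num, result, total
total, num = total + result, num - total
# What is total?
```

Trace:
`total, num, result = 16, 18, 15` → total = 16; num = 18; result = 15
`total, num, result = num, result, total` → total = 18; num = 15; result = 16
`total, num = total + result, num - total` → total = 34; num = -3
So total = 34

Answer: 34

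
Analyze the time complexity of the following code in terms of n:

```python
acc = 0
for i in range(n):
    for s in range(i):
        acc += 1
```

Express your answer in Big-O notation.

Each loop level contributes: n × n. Multiplying the contributions gives O(n^2).

Answer: O(n^2)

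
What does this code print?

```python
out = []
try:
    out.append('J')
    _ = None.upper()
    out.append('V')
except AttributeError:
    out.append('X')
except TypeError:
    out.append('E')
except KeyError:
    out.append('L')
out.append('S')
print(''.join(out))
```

Execution trace: 'J' (try body) → 'X' (except AttributeError) → 'S' (after the try/except). Output: JXS

Answer: JXS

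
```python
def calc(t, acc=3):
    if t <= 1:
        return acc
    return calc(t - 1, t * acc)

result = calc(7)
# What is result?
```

Accumulator trace (n, acc): (7, 3) -> (6, 21) -> (5, 126) -> (4, 630) -> (3, 2520) -> (2, 7560) -> (1, 15120) -> return 15120

Answer: 15120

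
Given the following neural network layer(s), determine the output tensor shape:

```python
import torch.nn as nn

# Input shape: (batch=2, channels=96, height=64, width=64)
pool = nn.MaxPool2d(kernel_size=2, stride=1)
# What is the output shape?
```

Input: (2, 96, 64, 64) -> Output: (2, 96, 63, 63)

Answer: (2, 96, 63, 63)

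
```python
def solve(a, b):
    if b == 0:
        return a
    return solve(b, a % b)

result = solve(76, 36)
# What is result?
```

solve(76, 36) -> solve(36, 4) -> solve(4, 0) -> 4

Answer: 4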